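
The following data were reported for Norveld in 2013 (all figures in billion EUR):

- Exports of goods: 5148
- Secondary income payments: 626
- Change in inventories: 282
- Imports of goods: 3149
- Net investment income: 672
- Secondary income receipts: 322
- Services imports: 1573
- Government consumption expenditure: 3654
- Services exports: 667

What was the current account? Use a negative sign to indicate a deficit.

Goods balance = 5148 - 3149 = 1999
Services balance = 667 - 1573 = -906
Trade balance (goods + services) = 1999 + (-906) = 1093
Net primary income = 672
Net secondary income = 322 - 626 = -304
Current account = 1093 + 672 + (-304) = 1461

1461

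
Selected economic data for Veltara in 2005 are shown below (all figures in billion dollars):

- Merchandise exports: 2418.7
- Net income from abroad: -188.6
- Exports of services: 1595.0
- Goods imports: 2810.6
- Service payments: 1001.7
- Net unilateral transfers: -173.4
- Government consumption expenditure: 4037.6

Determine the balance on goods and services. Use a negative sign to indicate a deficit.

Goods balance = 2418.7 - 2810.6 = -391.9
Services balance = 1595.0 - 1001.7 = 593.3
Trade balance (goods + services) = -391.9 + 593.3 = 201.4

201.4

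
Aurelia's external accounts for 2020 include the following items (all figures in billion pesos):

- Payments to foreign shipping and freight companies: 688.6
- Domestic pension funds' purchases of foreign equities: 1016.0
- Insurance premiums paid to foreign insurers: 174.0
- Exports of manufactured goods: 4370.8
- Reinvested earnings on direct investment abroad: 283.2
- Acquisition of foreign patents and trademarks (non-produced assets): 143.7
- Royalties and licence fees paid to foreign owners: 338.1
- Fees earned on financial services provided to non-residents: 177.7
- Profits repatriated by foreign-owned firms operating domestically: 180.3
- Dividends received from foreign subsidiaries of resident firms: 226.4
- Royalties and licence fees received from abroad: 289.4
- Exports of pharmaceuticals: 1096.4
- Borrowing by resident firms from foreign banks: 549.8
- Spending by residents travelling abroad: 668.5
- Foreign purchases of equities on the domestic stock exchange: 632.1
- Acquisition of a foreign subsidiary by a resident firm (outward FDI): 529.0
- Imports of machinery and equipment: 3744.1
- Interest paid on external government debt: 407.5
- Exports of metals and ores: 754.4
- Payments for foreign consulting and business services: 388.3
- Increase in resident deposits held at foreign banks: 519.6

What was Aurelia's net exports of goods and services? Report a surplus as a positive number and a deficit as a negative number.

Goods: 754.4 + 1096.4 - 3744.1 + 4370.8 = 2477.5
Services: -174.0 + 289.4 - 338.1 - 668.5 + 177.7 - 388.3 - 688.6 = -1790.4
Trade balance = 2477.5 + (-1790.4) = 687.1
(Excluded from the trade balance — financial account: domestic pension funds' purchases of foreign equities 1016.0, borrowing by resident firms from foreign banks 549.8, foreign purchases of equities on the domestic stock exchange 632.1, acquisition of a foreign subsidiary by a resident firm (outward FDI) 529.0, increase in resident deposits held at foreign banks 519.6; primary income: reinvested earnings on direct investment abroad 283.2, profits repatriated by foreign-owned firms operating domestically 180.3, dividends received from foreign subsidiaries of resident firms 226.4, interest paid on external government debt 407.5; capital account: acquisition of foreign patents and trademarks (non-produced assets) 143.7.)

687.1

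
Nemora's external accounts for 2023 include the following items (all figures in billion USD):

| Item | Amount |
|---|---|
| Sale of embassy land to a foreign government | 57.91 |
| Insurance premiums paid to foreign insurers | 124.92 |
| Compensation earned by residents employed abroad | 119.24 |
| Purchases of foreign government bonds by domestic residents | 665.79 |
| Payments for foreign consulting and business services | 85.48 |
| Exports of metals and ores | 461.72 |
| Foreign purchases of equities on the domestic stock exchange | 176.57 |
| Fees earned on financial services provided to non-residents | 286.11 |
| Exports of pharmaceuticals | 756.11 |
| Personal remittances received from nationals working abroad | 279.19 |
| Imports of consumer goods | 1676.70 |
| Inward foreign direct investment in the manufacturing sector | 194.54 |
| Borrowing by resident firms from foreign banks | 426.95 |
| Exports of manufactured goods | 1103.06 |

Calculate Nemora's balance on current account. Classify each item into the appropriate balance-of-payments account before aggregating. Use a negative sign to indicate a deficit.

1118.33

Goods: 461.72 + 756.11 + 1103.06 - 1676.70 = 644.19
Services: -85.48 + 286.11 - 124.92 = 75.71
Primary income: 119.24
Secondary income: 279.19
Current account = 644.19 + 75.71 + 119.24 + 279.19 = 1118.33
(Excluded from the current account — capital account: sale of embassy land to a foreign government 57.91; financial account: purchases of foreign government bonds by domestic residents 665.79, foreign purchases of equities on the domestic stock exchange 176.57, inward foreign direct investment in the manufacturing sector 194.54, borrowing by resident firms from foreign banks 426.95.)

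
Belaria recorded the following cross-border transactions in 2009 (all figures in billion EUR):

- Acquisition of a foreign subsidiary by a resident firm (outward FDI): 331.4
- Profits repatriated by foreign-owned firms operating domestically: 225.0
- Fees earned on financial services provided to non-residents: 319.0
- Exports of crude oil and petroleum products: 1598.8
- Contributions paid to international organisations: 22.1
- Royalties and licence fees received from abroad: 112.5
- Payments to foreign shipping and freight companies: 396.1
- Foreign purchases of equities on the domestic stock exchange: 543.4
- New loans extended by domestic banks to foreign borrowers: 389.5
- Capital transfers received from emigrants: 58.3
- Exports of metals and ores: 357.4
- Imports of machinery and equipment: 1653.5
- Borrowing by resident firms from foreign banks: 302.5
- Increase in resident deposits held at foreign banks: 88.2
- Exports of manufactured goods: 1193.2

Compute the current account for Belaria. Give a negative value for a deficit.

Goods: -1653.5 + 1193.2 + 357.4 + 1598.8 = 1495.9
Services: 319.0 + 112.5 - 396.1 = 35.4
Primary income: -225.0
Secondary income: -22.1
Current account = 1495.9 + 35.4 + (-225.0) + (-22.1) = 1284.2
(Excluded from the current account — financial account: acquisition of a foreign subsidiary by a resident firm (outward FDI) 331.4, foreign purchases of equities on the domestic stock exchange 543.4, new loans extended by domestic banks to foreign borrowers 389.5, borrowing by resident firms from foreign banks 302.5, increase in resident deposits held at foreign banks 88.2; capital account: capital transfers received from emigrants 58.3.)

1284.2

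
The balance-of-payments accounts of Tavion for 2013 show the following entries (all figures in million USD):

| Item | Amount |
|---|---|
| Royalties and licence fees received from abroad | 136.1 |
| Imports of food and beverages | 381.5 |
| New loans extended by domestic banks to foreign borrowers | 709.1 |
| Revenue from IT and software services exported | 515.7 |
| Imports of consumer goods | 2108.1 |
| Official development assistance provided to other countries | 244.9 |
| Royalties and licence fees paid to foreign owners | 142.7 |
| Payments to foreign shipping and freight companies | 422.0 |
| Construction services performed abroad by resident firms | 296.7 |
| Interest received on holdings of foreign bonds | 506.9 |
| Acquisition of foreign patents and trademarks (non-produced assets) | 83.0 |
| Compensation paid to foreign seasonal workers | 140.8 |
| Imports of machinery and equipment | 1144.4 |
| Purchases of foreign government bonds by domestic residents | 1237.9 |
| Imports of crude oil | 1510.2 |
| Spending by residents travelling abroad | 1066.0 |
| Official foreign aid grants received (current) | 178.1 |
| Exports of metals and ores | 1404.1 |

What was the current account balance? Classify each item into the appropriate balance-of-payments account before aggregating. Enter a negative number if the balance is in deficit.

Goods: -1144.4 + 1404.1 - 1510.2 - 2108.1 - 381.5 = -3740.1
Services: -1066.0 + 296.7 - 142.7 - 422.0 + 515.7 + 136.1 = -682.2
Primary income: -140.8 + 506.9 = 366.1
Secondary income: -244.9 + 178.1 = -66.8
Current account = (-3740.1) + (-682.2) + 366.1 + (-66.8) = -4123.0
(Excluded from the current account — financial account: new loans extended by domestic banks to foreign borrowers 709.1, purchases of foreign government bonds by domestic residents 1237.9; capital account: acquisition of foreign patents and trademarks (non-produced assets) 83.0.)

-4123.0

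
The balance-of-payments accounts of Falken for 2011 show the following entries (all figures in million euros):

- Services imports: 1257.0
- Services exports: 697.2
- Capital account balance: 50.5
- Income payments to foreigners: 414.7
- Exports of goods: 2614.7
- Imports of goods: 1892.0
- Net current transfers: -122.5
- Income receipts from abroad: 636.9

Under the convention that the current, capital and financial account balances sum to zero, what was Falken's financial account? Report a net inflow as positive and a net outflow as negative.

Goods balance = 2614.7 - 1892.0 = 722.7
Services balance = 697.2 - 1257.0 = -559.8
Trade balance (goods + services) = 722.7 + (-559.8) = 162.9
Net primary income = 636.9 - 414.7 = 222.2
Net secondary income = -122.5
Current account = 162.9 + 222.2 + (-122.5) = 262.6
Financial account = -(262.6 + 50.5) = -313.1

-313.1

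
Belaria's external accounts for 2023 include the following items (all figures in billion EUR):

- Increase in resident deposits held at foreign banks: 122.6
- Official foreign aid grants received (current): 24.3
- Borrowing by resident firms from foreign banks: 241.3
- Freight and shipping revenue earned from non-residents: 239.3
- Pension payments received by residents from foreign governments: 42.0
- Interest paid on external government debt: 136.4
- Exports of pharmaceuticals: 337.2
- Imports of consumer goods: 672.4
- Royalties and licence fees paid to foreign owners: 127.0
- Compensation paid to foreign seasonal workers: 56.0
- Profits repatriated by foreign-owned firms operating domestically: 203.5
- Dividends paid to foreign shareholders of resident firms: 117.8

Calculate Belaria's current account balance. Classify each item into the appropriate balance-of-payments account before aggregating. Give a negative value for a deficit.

-670.3

Goods: 337.2 - 672.4 = -335.2
Services: -127.0 + 239.3 = 112.3
Primary income: -56.0 - 203.5 - 136.4 - 117.8 = -513.7
Secondary income: 42.0 + 24.3 = 66.3
Current account = (-335.2) + 112.3 + (-513.7) + 66.3 = -670.3
(Excluded from the current account — financial account: increase in resident deposits held at foreign banks 122.6, borrowing by resident firms from foreign banks 241.3.)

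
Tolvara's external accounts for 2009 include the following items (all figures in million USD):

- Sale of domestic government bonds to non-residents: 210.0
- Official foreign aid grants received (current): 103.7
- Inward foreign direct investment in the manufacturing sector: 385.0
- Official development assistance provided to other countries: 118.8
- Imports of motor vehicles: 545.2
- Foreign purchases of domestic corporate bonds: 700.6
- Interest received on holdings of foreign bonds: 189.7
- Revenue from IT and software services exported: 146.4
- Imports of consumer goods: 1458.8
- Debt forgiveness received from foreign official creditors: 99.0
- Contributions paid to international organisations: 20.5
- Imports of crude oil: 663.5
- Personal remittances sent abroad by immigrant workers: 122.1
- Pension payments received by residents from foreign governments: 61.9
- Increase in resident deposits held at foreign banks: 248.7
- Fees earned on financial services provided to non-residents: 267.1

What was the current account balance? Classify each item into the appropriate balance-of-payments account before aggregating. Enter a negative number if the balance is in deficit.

Goods: -545.2 - 663.5 - 1458.8 = -2667.5
Services: 146.4 + 267.1 = 413.5
Primary income: 189.7
Secondary income: -122.1 - 118.8 + 61.9 - 20.5 + 103.7 = -95.8
Current account = (-2667.5) + 413.5 + 189.7 + (-95.8) = -2160.1
(Excluded from the current account — financial account: sale of domestic government bonds to non-residents 210.0, inward foreign direct investment in the manufacturing sector 385.0, foreign purchases of domestic corporate bonds 700.6, increase in resident deposits held at foreign banks 248.7; capital account: debt forgiveness received from foreign official creditors 99.0.)

-2160.1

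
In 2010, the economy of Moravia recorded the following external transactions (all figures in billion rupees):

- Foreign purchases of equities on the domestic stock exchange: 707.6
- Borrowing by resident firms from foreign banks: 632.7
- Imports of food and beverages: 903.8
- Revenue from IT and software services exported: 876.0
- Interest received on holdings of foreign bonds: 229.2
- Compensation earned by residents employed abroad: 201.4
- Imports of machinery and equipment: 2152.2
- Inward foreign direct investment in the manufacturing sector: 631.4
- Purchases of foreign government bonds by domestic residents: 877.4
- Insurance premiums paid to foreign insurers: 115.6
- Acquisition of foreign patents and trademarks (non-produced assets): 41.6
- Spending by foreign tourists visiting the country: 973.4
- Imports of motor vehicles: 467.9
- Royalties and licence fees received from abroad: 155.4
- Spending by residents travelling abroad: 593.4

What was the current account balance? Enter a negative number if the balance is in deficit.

Goods: -2152.2 - 467.9 - 903.8 = -3523.9
Services: 155.4 - 593.4 + 876.0 - 115.6 + 973.4 = 1295.8
Primary income: 201.4 + 229.2 = 430.6
Current account = (-3523.9) + 1295.8 + 430.6 = -1797.5
(Excluded from the current account — financial account: foreign purchases of equities on the domestic stock exchange 707.6, borrowing by resident firms from foreign banks 632.7, inward foreign direct investment in the manufacturing sector 631.4, purchases of foreign government bonds by domestic residents 877.4; capital account: acquisition of foreign patents and trademarks (non-produced assets) 41.6.)

-1797.5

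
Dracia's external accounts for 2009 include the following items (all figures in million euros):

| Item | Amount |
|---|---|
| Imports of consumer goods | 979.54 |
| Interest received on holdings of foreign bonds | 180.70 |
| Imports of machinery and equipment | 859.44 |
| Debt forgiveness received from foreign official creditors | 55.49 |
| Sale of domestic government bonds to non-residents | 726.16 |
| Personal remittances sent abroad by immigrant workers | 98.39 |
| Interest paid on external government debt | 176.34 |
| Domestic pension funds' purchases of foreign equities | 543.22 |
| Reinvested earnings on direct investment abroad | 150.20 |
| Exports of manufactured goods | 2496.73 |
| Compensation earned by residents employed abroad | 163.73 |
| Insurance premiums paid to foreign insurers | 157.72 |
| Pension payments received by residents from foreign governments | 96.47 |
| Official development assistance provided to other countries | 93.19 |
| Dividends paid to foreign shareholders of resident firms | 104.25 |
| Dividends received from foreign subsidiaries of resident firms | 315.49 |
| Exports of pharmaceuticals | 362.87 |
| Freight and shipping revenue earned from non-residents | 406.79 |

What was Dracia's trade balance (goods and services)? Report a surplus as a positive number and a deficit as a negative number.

1269.69

Goods: 2496.73 + 362.87 - 979.54 - 859.44 = 1020.62
Services: 406.79 - 157.72 = 249.07
Trade balance = 1020.62 + 249.07 = 1269.69
(Excluded from the trade balance — primary income: interest received on holdings of foreign bonds 180.70, interest paid on external government debt 176.34, reinvested earnings on direct investment abroad 150.20, compensation earned by residents employed abroad 163.73, dividends paid to foreign shareholders of resident firms 104.25, dividends received from foreign subsidiaries of resident firms 315.49; capital account: debt forgiveness received from foreign official creditors 55.49; financial account: sale of domestic government bonds to non-residents 726.16, domestic pension funds' purchases of foreign equities 543.22; secondary income: personal remittances sent abroad by immigrant workers 98.39, pension payments received by residents from foreign governments 96.47, official development assistance provided to other countries 93.19.)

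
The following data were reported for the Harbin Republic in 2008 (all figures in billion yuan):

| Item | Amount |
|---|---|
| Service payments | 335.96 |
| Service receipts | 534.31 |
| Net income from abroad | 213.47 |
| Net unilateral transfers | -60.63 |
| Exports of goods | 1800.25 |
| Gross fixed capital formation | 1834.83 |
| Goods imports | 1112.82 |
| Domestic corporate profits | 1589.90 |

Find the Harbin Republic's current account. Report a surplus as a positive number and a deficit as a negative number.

Goods balance = 1800.25 - 1112.82 = 687.43
Services balance = 534.31 - 335.96 = 198.35
Trade balance (goods + services) = 687.43 + 198.35 = 885.78
Net primary income = 213.47
Net secondary income = -60.63
Current account = 885.78 + 213.47 + (-60.63) = 1038.62

1038.62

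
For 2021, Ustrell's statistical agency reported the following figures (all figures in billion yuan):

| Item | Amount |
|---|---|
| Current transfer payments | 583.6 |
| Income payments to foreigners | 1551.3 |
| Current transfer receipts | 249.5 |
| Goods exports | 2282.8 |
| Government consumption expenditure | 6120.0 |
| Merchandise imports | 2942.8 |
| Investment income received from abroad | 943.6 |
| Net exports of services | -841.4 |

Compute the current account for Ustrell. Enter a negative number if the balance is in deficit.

-2443.2

Goods balance = 2282.8 - 2942.8 = -660.0
Services balance = -841.4
Trade balance (goods + services) = -660.0 + (-841.4) = -1501.4
Net primary income = 943.6 - 1551.3 = -607.7
Net secondary income = 249.5 - 583.6 = -334.1
Current account = -1501.4 + (-607.7) + (-334.1) = -2443.2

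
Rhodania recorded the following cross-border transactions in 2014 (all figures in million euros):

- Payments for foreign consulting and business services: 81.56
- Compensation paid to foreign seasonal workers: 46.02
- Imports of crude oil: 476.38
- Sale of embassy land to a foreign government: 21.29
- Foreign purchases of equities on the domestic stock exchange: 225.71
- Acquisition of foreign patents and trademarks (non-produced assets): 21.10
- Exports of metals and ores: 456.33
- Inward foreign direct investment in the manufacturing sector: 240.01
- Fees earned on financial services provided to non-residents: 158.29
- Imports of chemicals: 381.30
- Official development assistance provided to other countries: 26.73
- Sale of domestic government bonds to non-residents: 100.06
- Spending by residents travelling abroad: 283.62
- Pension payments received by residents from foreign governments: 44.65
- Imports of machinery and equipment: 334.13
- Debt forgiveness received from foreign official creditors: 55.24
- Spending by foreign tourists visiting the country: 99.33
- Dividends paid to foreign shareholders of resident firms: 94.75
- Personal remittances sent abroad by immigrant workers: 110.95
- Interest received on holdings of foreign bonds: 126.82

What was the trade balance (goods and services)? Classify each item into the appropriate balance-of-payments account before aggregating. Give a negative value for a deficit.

-843.04

Goods: 456.33 - 381.30 - 476.38 - 334.13 = -735.48
Services: 99.33 - 283.62 - 81.56 + 158.29 = -107.56
Trade balance = -735.48 + (-107.56) = -843.04
(Excluded from the trade balance — primary income: compensation paid to foreign seasonal workers 46.02, dividends paid to foreign shareholders of resident firms 94.75, interest received on holdings of foreign bonds 126.82; capital account: sale of embassy land to a foreign government 21.29, acquisition of foreign patents and trademarks (non-produced assets) 21.10, debt forgiveness received from foreign official creditors 55.24; financial account: foreign purchases of equities on the domestic stock exchange 225.71, inward foreign direct investment in the manufacturing sector 240.01, sale of domestic government bonds to non-residents 100.06; secondary income: official development assistance provided to other countries 26.73, pension payments received by residents from foreign governments 44.65, personal remittances sent abroad by immigrant workers 110.95.)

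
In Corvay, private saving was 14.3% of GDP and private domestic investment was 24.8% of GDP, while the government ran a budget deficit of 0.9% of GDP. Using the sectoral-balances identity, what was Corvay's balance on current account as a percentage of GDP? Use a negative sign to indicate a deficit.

By the sectoral-balances identity, CA = (S_private - I) + (T - G).
Private balance = 14.3 - 24.8 = -10.5
Government balance (T - G) = -0.9
CA = -10.5 + (-0.9) = -11.4

-11.4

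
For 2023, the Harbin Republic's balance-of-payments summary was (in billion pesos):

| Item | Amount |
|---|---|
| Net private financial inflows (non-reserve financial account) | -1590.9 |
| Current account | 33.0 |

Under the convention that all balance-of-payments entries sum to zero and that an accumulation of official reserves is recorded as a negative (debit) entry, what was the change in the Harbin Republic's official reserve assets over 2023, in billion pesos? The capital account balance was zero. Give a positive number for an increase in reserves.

-1557.9

Official reserve transactions balance = -(33.0 + (-1590.9)) = 1557.9
An accumulation of reserves is recorded as a debit (negative entry), so the change in the stock of reserves is the negative of that balance.
Change in official reserves = -(1557.9) = -1557.9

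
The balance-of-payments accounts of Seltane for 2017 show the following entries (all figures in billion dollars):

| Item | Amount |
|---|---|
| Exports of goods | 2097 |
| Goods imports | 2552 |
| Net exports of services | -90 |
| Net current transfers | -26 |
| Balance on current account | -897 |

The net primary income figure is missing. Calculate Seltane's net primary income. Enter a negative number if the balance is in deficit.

-326

Current account = goods balance + services balance + net primary income + net secondary income
Sum of the known components = -571
Net primary income = CA - (known components) = -897 - (-571) = -326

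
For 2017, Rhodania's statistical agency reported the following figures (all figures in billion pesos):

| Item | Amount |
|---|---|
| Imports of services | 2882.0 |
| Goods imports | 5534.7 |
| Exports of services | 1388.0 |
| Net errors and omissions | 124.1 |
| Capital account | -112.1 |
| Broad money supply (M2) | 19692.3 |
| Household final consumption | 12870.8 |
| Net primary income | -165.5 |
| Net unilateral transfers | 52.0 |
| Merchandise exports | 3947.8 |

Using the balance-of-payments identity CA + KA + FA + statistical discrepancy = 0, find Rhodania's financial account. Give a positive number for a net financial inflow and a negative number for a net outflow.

Goods balance = 3947.8 - 5534.7 = -1586.9
Services balance = 1388.0 - 2882.0 = -1494.0
Trade balance (goods + services) = -1586.9 + (-1494.0) = -3080.9
Net primary income = -165.5
Net secondary income = 52.0
Current account = -3080.9 + (-165.5) + 52.0 = -3194.4
Financial account = -(-3194.4 + (-112.1) + 124.1) = 3182.4

3182.4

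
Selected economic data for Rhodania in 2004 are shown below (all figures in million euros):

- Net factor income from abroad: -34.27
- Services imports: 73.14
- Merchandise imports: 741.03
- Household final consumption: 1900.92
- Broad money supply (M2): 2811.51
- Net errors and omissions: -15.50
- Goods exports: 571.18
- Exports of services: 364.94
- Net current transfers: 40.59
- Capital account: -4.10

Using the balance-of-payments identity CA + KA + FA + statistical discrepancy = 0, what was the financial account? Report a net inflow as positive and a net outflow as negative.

-108.67

Goods balance = 571.18 - 741.03 = -169.85
Services balance = 364.94 - 73.14 = 291.80
Trade balance (goods + services) = -169.85 + 291.80 = 121.95
Net primary income = -34.27
Net secondary income = 40.59
Current account = 121.95 + (-34.27) + 40.59 = 128.27
Financial account = -(128.27 + (-4.10) + (-15.50)) = -108.67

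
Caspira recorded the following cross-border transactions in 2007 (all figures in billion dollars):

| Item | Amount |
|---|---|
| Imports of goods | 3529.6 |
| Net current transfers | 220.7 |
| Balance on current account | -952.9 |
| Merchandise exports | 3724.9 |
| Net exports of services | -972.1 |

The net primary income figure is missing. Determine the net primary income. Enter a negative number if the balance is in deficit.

-396.8

Current account = goods balance + services balance + net primary income + net secondary income
Sum of the known components = -556.1
Net primary income = CA - (known components) = -952.9 - (-556.1) = -396.8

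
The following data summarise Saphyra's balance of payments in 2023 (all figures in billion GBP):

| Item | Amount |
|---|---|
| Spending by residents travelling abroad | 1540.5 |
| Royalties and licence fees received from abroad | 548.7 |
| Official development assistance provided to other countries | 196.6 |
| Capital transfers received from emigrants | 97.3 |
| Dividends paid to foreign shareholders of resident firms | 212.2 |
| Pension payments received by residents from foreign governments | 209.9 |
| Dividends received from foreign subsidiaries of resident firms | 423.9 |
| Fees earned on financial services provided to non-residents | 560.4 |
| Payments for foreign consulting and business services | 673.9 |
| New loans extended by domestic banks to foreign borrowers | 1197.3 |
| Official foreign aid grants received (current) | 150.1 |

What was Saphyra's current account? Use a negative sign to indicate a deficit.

-730.2

Services: 560.4 - 1540.5 + 548.7 - 673.9 = -1105.3
Primary income: -212.2 + 423.9 = 211.7
Secondary income: 209.9 - 196.6 + 150.1 = 163.4
Current account = (-1105.3) + 211.7 + 163.4 = -730.2
(Excluded from the current account — capital account: capital transfers received from emigrants 97.3; financial account: new loans extended by domestic banks to foreign borrowers 1197.3.)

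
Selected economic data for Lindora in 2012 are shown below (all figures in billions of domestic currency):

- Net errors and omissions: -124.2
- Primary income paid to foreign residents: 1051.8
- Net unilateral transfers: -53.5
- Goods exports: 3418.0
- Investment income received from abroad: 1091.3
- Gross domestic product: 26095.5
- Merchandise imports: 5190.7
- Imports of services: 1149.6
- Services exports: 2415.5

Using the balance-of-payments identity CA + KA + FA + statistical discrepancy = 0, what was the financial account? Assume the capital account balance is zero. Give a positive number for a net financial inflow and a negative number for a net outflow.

Goods balance = 3418.0 - 5190.7 = -1772.7
Services balance = 2415.5 - 1149.6 = 1265.9
Trade balance (goods + services) = -1772.7 + 1265.9 = -506.8
Net primary income = 1091.3 - 1051.8 = 39.5
Net secondary income = -53.5
Current account = -506.8 + 39.5 + (-53.5) = -520.8
Financial account = -(-520.8 + (-124.2)) = 645.0

645.0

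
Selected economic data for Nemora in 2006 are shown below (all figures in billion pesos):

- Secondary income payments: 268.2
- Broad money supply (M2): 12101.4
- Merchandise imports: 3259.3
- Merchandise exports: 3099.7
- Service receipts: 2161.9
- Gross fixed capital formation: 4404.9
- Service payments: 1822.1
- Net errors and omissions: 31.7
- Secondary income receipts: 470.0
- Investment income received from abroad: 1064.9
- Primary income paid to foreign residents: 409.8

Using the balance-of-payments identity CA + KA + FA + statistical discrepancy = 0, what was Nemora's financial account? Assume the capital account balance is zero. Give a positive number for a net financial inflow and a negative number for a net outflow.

Goods balance = 3099.7 - 3259.3 = -159.6
Services balance = 2161.9 - 1822.1 = 339.8
Trade balance (goods + services) = -159.6 + 339.8 = 180.2
Net primary income = 1064.9 - 409.8 = 655.1
Net secondary income = 470.0 - 268.2 = 201.8
Current account = 180.2 + 655.1 + 201.8 = 1037.1
Financial account = -(1037.1 + 31.7) = -1068.8

-1068.8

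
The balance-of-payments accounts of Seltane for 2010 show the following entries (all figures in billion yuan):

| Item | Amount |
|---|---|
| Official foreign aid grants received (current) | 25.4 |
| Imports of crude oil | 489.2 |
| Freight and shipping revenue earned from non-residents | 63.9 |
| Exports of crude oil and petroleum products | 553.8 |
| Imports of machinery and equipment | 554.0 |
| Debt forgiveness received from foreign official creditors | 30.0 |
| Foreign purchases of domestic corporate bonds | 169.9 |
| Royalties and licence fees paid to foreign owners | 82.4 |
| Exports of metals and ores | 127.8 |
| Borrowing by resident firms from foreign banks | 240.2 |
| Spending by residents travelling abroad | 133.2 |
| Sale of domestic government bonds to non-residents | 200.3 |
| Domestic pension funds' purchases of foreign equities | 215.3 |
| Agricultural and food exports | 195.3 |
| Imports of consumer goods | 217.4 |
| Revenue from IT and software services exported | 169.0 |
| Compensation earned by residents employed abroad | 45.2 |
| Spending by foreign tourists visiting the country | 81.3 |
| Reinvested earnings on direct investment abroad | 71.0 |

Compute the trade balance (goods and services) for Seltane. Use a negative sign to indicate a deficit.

Goods: -489.2 + 127.8 + 553.8 - 554.0 + 195.3 - 217.4 = -383.7
Services: 169.0 - 133.2 + 63.9 + 81.3 - 82.4 = 98.6
Trade balance = -383.7 + 98.6 = -285.1
(Excluded from the trade balance — secondary income: official foreign aid grants received (current) 25.4; capital account: debt forgiveness received from foreign official creditors 30.0; financial account: foreign purchases of domestic corporate bonds 169.9, borrowing by resident firms from foreign banks 240.2, sale of domestic government bonds to non-residents 200.3, domestic pension funds' purchases of foreign equities 215.3; primary income: compensation earned by residents employed abroad 45.2, reinvested earnings on direct investment abroad 71.0.)

-285.1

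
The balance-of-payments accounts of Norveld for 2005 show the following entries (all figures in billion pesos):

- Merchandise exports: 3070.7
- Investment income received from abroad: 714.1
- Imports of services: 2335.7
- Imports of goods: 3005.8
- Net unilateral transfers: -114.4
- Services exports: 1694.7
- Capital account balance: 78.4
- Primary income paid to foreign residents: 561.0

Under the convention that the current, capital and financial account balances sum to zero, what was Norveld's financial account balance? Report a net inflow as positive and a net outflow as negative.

459.0

Goods balance = 3070.7 - 3005.8 = 64.9
Services balance = 1694.7 - 2335.7 = -641.0
Trade balance (goods + services) = 64.9 + (-641.0) = -576.1
Net primary income = 714.1 - 561.0 = 153.1
Net secondary income = -114.4
Current account = -576.1 + 153.1 + (-114.4) = -537.4
Financial account = -(-537.4 + 78.4) = 459.0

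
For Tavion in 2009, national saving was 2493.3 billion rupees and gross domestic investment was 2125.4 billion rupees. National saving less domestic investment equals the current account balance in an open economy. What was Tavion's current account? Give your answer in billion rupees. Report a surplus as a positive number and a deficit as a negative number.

CA = S - I = 2493.3 - 2125.4 = 367.9

367.9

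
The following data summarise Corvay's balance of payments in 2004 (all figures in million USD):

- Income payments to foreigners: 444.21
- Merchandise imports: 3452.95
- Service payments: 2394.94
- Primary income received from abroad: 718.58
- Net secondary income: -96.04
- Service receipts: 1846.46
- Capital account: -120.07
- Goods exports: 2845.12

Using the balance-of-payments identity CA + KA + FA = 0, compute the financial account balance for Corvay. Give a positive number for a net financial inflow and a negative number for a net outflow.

1098.05

Goods balance = 2845.12 - 3452.95 = -607.83
Services balance = 1846.46 - 2394.94 = -548.48
Trade balance (goods + services) = -607.83 + (-548.48) = -1156.31
Net primary income = 718.58 - 444.21 = 274.37
Net secondary income = -96.04
Current account = -1156.31 + 274.37 + (-96.04) = -977.98
Financial account = -(-977.98 + (-120.07)) = 1098.05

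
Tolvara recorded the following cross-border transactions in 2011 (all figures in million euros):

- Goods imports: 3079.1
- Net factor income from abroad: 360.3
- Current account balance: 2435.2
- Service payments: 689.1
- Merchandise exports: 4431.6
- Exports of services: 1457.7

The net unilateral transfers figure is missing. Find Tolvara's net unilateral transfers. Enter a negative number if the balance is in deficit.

-46.2

Current account = goods balance + services balance + net primary income + net secondary income
Sum of the known components = 2481.4
Net unilateral transfers = CA - (known components) = 2435.2 - 2481.4 = -46.2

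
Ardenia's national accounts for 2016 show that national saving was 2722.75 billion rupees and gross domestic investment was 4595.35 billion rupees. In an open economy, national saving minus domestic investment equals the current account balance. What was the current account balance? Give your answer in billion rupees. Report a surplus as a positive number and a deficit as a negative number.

-1872.60

CA = S - I = 2722.75 - 4595.35 = -1872.60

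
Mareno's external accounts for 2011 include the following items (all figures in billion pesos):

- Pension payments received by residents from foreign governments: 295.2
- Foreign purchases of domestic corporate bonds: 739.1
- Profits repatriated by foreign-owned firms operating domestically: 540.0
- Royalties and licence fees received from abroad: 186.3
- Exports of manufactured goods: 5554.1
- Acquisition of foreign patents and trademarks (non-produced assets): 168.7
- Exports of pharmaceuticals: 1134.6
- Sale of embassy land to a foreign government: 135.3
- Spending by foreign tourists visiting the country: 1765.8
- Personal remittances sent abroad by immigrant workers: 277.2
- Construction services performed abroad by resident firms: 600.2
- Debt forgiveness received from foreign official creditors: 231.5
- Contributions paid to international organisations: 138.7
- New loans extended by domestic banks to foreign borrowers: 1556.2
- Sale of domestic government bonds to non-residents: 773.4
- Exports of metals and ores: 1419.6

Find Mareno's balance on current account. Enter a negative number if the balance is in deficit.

Goods: 5554.1 + 1419.6 + 1134.6 = 8108.3
Services: 1765.8 + 186.3 + 600.2 = 2552.3
Primary income: -540.0
Secondary income: 295.2 - 277.2 - 138.7 = -120.7
Current account = 8108.3 + 2552.3 + (-540.0) + (-120.7) = 9999.9
(Excluded from the current account — financial account: foreign purchases of domestic corporate bonds 739.1, new loans extended by domestic banks to foreign borrowers 1556.2, sale of domestic government bonds to non-residents 773.4; capital account: acquisition of foreign patents and trademarks (non-produced assets) 168.7, sale of embassy land to a foreign government 135.3, debt forgiveness received from foreign official creditors 231.5.)

9999.9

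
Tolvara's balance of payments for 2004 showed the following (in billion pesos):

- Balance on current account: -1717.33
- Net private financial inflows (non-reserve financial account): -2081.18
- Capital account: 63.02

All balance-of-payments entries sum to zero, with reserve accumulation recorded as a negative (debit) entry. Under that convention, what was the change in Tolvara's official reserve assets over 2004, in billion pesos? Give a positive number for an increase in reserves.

Official reserve transactions balance = -((-1717.33) + 63.02 + (-2081.18)) = 3735.49
An accumulation of reserves is recorded as a debit (negative entry), so the change in the stock of reserves is the negative of that balance.
Change in official reserves = -(3735.49) = -3735.49

-3735.49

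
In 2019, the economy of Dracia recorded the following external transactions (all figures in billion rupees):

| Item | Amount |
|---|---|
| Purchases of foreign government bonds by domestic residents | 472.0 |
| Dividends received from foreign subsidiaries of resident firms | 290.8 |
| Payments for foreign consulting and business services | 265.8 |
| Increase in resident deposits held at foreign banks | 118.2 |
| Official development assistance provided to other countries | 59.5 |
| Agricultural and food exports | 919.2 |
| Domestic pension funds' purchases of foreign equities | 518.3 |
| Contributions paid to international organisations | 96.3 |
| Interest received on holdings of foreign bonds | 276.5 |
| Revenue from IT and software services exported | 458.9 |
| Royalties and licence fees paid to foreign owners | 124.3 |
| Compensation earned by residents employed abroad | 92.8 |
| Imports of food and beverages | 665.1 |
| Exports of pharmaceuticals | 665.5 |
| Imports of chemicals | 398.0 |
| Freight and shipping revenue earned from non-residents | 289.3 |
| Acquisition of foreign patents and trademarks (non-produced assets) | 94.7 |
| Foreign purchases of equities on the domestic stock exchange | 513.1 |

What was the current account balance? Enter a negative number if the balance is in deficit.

Goods: -398.0 + 665.5 - 665.1 + 919.2 = 521.6
Services: -124.3 - 265.8 + 458.9 + 289.3 = 358.1
Primary income: 92.8 + 276.5 + 290.8 = 660.1
Secondary income: -96.3 - 59.5 = -155.8
Current account = 521.6 + 358.1 + 660.1 + (-155.8) = 1384.0
(Excluded from the current account — financial account: purchases of foreign government bonds by domestic residents 472.0, increase in resident deposits held at foreign banks 118.2, domestic pension funds' purchases of foreign equities 518.3, foreign purchases of equities on the domestic stock exchange 513.1; capital account: acquisition of foreign patents and trademarks (non-produced assets) 94.7.)

1384.0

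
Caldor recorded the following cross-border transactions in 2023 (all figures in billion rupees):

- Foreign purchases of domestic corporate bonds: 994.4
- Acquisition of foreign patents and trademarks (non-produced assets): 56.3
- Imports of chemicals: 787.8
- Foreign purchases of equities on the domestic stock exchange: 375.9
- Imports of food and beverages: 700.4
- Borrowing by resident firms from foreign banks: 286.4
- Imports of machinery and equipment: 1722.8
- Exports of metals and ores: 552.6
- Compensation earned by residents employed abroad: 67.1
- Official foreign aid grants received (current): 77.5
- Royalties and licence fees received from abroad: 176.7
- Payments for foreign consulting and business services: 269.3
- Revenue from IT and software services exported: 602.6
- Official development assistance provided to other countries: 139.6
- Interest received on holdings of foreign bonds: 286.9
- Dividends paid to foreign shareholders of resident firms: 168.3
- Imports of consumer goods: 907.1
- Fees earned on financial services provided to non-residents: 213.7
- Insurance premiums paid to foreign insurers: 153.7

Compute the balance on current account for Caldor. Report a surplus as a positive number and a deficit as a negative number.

-2871.9

Goods: -1722.8 - 787.8 - 700.4 + 552.6 - 907.1 = -3565.5
Services: 602.6 + 176.7 - 153.7 + 213.7 - 269.3 = 570.0
Primary income: -168.3 + 286.9 + 67.1 = 185.7
Secondary income: 77.5 - 139.6 = -62.1
Current account = (-3565.5) + 570.0 + 185.7 + (-62.1) = -2871.9
(Excluded from the current account — financial account: foreign purchases of domestic corporate bonds 994.4, foreign purchases of equities on the domestic stock exchange 375.9, borrowing by resident firms from foreign banks 286.4; capital account: acquisition of foreign patents and trademarks (non-produced assets) 56.3.)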